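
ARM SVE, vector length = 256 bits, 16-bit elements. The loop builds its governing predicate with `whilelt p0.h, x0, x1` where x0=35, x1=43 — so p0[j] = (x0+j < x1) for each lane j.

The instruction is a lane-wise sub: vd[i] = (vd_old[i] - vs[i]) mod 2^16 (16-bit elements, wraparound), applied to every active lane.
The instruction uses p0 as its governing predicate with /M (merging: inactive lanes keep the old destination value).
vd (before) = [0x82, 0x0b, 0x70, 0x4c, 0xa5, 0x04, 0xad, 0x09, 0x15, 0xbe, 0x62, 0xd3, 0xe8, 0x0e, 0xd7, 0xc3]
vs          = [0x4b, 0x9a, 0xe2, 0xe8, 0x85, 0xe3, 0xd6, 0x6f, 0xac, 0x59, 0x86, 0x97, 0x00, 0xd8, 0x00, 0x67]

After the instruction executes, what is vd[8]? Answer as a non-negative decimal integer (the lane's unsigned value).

vd[8] = 21

256-bit reg / 16-bit elem → 16 lanes
active while 35+j < 43, i.e. j ∈ [0,8) capped at 16 ⇒ 8
  i=0: sub(0x82,0x4b) → 55
  i=1: sub(0x0b,0x9a) → 65393
  i=2: sub(0x70,0xe2) → 65422
  i=3: sub(0x4c,0xe8) → 65380
  i=4: sub(0xa5,0x85) → 32
  i=5: sub(0x04,0xe3) → 65313
  i=6: sub(0xad,0xd6) → 65495
  i=7: sub(0x09,0x6f) → 65434
  i=8: tail/keep → 21
  i=9: tail/keep → 190
  i=10: tail/keep → 98
  i=11: tail/keep → 211
  i=12: tail/keep → 232
  i=13: tail/keep → 14
  i=14: tail/keep → 215
  i=15: tail/keep → 195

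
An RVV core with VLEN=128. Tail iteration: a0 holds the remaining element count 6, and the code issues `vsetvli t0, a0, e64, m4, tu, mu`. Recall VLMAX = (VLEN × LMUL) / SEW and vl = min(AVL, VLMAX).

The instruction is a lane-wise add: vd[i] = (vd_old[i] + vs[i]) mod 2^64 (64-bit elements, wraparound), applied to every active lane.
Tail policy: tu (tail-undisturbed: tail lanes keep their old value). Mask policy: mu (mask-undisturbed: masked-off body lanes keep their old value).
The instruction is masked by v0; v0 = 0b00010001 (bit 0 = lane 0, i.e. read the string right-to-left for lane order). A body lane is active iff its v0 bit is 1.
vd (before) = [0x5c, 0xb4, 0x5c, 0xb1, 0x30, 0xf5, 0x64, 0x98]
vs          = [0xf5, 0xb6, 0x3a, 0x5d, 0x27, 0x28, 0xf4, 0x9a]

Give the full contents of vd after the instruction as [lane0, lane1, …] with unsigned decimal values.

lanes per group: 128·4/64 = 8
vl = min(AVL, VLMAX) = min(6, 8) = 6
  i=0: add(0x5c,0xf5) → 337
  i=1: mask-off/keep → 180
  i=2: mask-off/keep → 92
  i=3: mask-off/keep → 177
  i=4: add(0x30,0x27) → 87
  i=5: mask-off/keep → 245
  i=6: tail/keep → 100
  i=7: tail/keep → 152

vd = [337, 180, 92, 177, 87, 245, 100, 152]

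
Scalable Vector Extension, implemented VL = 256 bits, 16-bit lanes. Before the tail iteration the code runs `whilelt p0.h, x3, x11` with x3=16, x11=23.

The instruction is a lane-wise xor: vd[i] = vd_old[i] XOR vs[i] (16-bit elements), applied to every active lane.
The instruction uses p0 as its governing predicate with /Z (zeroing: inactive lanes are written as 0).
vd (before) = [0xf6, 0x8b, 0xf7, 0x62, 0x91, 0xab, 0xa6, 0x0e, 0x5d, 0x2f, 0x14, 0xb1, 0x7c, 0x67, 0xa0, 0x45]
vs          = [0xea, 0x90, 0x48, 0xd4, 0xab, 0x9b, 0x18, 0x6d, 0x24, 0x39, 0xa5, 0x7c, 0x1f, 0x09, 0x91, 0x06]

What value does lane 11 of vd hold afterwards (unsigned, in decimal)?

vd[11] = 0

256-bit reg / 16-bit elem → 16 lanes
p0[j] = (16+j < 23); true for j=0..6 → 7 lanes set
lane  0: xor(0xf6,0xea) ⇒ 0x1c
lane  1: xor(0x8b,0x90) ⇒ 0x1b
lane  2: xor(0xf7,0x48) ⇒ 0xbf
lane  3: xor(0x62,0xd4) ⇒ 0xb6
lane  4: xor(0x91,0xab) ⇒ 0x3a
lane  5: xor(0xab,0x9b) ⇒ 0x30
lane  6: xor(0xa6,0x18) ⇒ 0xbe
lane  7: tail/zero ⇒ 0x00
lane  8: tail/zero ⇒ 0x00
lane  9: tail/zero ⇒ 0x00
lane 10: tail/zero ⇒ 0x00
lane 11: tail/zero ⇒ 0x00
lane 12: tail/zero ⇒ 0x00
lane 13: tail/zero ⇒ 0x00
lane 14: tail/zero ⇒ 0x00
lane 15: tail/zero ⇒ 0x00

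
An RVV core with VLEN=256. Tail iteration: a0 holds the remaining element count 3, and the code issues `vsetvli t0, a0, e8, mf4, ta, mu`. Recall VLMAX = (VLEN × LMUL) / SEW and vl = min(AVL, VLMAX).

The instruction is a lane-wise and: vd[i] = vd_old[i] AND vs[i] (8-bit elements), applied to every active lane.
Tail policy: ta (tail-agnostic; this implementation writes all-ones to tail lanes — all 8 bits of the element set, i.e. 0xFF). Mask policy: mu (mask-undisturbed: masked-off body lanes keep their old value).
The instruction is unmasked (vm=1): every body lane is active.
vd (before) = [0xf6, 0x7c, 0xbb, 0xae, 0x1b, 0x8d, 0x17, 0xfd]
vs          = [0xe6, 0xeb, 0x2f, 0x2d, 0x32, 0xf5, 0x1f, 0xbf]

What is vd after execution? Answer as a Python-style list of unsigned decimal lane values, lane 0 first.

vd = [230, 104, 43, 255, 255, 255, 255, 255]

lanes per group: 256·1/4/8 = 8
AVL=3 ≤ VLMAX=8, so vl = 3
[0] and(0xf6,0xe6) = 0xe6
[1] and(0x7c,0xeb) = 0x68
[2] and(0xbb,0x2f) = 0x2b
[3] tail/ones = 0xff
[4] tail/ones = 0xff
[5] tail/ones = 0xff
[6] tail/ones = 0xff
[7] tail/ones = 0xff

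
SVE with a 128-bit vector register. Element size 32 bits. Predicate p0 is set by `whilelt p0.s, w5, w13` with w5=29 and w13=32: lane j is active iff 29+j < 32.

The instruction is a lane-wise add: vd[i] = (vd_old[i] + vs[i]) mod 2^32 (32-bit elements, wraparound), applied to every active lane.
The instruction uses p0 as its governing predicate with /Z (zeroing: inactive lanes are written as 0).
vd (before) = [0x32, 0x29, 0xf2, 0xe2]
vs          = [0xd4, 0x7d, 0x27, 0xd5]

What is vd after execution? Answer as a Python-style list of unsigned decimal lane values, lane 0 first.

vd = [262, 166, 281, 0]

128-bit reg / 32-bit elem → 4 lanes
p0[j] = (29+j < 32); true for j=0..2 → 3 lanes set
[0] add(0x32,0xd4) = 0x106
[1] add(0x29,0x7d) = 0xa6
[2] add(0xf2,0x27) = 0x119
[3] tail/zero = 0x00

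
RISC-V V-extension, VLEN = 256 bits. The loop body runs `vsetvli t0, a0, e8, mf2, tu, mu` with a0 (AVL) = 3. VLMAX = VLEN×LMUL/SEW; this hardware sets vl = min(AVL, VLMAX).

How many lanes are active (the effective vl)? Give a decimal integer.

VLMAX = (256 × 1/2) / 8 = 16 lanes
AVL=3 ≤ VLMAX=16, so vl = 3

vl = 3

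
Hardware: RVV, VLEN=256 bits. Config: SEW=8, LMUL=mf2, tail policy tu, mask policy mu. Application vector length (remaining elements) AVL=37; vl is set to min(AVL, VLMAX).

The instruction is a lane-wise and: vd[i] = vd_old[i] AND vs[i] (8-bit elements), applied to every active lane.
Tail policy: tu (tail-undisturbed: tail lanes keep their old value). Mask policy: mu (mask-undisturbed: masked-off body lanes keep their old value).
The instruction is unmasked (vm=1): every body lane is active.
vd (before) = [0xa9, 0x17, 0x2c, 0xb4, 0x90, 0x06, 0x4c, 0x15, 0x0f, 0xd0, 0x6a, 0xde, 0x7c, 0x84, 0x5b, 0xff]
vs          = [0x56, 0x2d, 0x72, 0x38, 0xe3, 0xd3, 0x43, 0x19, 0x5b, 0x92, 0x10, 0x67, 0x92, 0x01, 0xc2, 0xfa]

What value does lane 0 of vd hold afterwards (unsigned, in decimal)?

VLMAX = (256 × 1/2) / 8 = 16 lanes
AVL=37 > VLMAX=16, so vl = 16
[0] and(0xa9,0x56) = 0x00
[1] and(0x17,0x2d) = 0x05
[2] and(0x2c,0x72) = 0x20
[3] and(0xb4,0x38) = 0x30
[4] and(0x90,0xe3) = 0x80
[5] and(0x06,0xd3) = 0x02
[6] and(0x4c,0x43) = 0x40
[7] and(0x15,0x19) = 0x11
[8] and(0x0f,0x5b) = 0x0b
[9] and(0xd0,0x92) = 0x90
[10] and(0x6a,0x10) = 0x00
[11] and(0xde,0x67) = 0x46
[12] and(0x7c,0x92) = 0x10
[13] and(0x84,0x01) = 0x00
[14] and(0x5b,0xc2) = 0x42
[15] and(0xff,0xfa) = 0xfa

vd[0] = 0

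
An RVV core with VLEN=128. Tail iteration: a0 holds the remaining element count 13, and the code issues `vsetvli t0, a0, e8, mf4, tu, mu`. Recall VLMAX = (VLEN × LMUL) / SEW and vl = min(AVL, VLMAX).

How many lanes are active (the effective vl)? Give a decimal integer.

vl = 4

VLMAX = VLEN×LMUL/SEW = 128×1/4/8 = 4
vl ← min(13, 4) = 4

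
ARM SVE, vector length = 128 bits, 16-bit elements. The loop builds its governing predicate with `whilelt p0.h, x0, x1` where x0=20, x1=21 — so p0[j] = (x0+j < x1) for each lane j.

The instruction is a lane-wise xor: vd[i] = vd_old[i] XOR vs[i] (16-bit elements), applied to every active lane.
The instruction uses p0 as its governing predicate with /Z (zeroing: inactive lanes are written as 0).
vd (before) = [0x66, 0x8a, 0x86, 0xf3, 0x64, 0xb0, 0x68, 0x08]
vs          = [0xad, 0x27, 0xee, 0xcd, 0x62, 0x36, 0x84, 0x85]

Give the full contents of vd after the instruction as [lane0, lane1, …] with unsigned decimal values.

lane count: 128 div 16 = 8
active while 20+j < 21, i.e. j ∈ [0,1) capped at 8 ⇒ 1
[0] xor(0x66,0xad) = 0xcb
[1] tail/zero = 0x00
[2] tail/zero = 0x00
[3] tail/zero = 0x00
[4] tail/zero = 0x00
[5] tail/zero = 0x00
[6] tail/zero = 0x00
[7] tail/zero = 0x00

vd = [203, 0, 0, 0, 0, 0, 0, 0]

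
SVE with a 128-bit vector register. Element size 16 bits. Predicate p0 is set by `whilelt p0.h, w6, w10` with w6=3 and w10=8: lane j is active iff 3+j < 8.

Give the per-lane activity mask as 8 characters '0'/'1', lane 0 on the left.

lane count: 128 div 16 = 8
p0[j] = (3+j < 8); true for j=0..4 → 5 lanes set
bits (lane 0 leftmost): 11111000

predicate = 11111000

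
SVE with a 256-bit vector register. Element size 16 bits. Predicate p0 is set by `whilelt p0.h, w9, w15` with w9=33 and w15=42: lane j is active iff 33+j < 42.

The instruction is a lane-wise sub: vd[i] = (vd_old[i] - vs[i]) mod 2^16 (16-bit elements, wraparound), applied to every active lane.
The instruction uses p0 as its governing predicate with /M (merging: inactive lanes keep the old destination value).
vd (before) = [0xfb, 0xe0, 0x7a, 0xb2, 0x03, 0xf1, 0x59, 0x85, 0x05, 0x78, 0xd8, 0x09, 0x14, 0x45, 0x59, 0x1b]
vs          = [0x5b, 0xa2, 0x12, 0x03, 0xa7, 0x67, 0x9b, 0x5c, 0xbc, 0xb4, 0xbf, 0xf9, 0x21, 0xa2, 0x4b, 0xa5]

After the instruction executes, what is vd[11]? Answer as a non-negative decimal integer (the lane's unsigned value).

lane count: 256 div 16 = 16
whilelt: lane j active iff 33+j < 42 → j < 9 → 9 active
lane  0: sub(0xfb,0x5b) ⇒ 0xa0
lane  1: sub(0xe0,0xa2) ⇒ 0x3e
lane  2: sub(0x7a,0x12) ⇒ 0x68
lane  3: sub(0xb2,0x03) ⇒ 0xaf
lane  4: sub(0x03,0xa7) ⇒ 0xff5c
lane  5: sub(0xf1,0x67) ⇒ 0x8a
lane  6: sub(0x59,0x9b) ⇒ 0xffbe
lane  7: sub(0x85,0x5c) ⇒ 0x29
lane  8: sub(0x05,0xbc) ⇒ 0xff49
lane  9: tail/keep ⇒ 0x78
lane 10: tail/keep ⇒ 0xd8
lane 11: tail/keep ⇒ 0x09
lane 12: tail/keep ⇒ 0x14
lane 13: tail/keep ⇒ 0x45
lane 14: tail/keep ⇒ 0x59
lane 15: tail/keep ⇒ 0x1b

vd[11] = 9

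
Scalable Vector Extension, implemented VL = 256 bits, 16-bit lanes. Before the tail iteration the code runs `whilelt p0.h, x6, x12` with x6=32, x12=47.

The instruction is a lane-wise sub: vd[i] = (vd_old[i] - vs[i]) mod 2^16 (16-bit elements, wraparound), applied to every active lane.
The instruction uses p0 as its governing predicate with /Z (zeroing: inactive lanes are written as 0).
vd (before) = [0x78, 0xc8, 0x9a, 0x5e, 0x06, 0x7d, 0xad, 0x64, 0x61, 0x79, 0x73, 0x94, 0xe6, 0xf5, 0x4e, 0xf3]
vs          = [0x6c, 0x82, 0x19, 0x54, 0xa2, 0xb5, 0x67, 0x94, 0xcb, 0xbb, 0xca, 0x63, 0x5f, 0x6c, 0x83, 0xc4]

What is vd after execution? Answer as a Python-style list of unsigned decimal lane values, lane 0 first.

register lanes = 256/16 = 16
p0[j] = (32+j < 47); true for j=0..14 → 15 lanes set
  i=0: sub(0x78,0x6c) → 12
  i=1: sub(0xc8,0x82) → 70
  i=2: sub(0x9a,0x19) → 129
  i=3: sub(0x5e,0x54) → 10
  i=4: sub(0x06,0xa2) → 65380
  i=5: sub(0x7d,0xb5) → 65480
  i=6: sub(0xad,0x67) → 70
  i=7: sub(0x64,0x94) → 65488
  i=8: sub(0x61,0xcb) → 65430
  i=9: sub(0x79,0xbb) → 65470
  i=10: sub(0x73,0xca) → 65449
  i=11: sub(0x94,0x63) → 49
  i=12: sub(0xe6,0x5f) → 135
  i=13: sub(0xf5,0x6c) → 137
  i=14: sub(0x4e,0x83) → 65483
  i=15: tail/zero → 0

vd = [12, 70, 129, 10, 65380, 65480, 70, 65488, 65430, 65470, 65449, 49, 135, 137, 65483, 0]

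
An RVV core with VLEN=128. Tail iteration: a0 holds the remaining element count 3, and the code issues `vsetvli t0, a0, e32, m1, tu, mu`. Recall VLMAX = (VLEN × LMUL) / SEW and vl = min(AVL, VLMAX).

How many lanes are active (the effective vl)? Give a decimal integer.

vl = 3

VLMAX = VLEN×LMUL/SEW = 128×1/32 = 4
vl = min(AVL, VLMAX) = min(3, 4) = 3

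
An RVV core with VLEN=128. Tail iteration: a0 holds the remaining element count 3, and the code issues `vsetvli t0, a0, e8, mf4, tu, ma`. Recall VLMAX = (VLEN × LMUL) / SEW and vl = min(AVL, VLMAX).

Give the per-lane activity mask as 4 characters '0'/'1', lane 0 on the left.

VLMAX = VLEN×LMUL/SEW = 128×1/4/8 = 4
AVL=3 ≤ VLMAX=4, so vl = 3
bits (lane 0 leftmost): 1110

predicate = 1110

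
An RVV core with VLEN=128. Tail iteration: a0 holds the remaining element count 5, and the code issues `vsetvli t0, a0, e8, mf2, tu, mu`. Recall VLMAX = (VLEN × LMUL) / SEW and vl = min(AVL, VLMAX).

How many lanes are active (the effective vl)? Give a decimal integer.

VLMAX = (128 × 1/2) / 8 = 8 lanes
vl = min(AVL, VLMAX) = min(5, 8) = 5

vl = 5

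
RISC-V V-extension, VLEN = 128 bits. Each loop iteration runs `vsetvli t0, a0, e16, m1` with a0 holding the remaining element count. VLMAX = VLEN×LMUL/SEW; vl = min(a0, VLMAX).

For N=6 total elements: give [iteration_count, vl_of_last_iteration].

lanes per group: 128·1/16 = 8
6 elements at 8/iter → 1 passes, remainder 6 on the last

[iterations, last_vl] = [1, 6]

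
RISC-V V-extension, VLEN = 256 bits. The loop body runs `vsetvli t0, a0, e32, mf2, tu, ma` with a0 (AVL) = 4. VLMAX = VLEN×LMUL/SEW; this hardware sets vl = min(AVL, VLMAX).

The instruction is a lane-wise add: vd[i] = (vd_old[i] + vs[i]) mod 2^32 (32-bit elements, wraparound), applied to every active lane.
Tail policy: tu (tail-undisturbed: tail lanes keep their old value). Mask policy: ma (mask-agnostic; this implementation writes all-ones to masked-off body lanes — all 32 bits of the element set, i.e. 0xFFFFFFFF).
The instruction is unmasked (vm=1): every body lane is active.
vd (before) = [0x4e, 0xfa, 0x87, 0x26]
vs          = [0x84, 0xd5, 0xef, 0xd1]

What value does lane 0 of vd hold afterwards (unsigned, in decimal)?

VLMAX = (256 × 1/2) / 32 = 4 lanes
vl ← min(4, 4) = 4
vd[0] add(0x4e,0x84) -> 0xd2
vd[1] add(0xfa,0xd5) -> 0x1cf
vd[2] add(0x87,0xef) -> 0x176
vd[3] add(0x26,0xd1) -> 0xf7

vd[0] = 210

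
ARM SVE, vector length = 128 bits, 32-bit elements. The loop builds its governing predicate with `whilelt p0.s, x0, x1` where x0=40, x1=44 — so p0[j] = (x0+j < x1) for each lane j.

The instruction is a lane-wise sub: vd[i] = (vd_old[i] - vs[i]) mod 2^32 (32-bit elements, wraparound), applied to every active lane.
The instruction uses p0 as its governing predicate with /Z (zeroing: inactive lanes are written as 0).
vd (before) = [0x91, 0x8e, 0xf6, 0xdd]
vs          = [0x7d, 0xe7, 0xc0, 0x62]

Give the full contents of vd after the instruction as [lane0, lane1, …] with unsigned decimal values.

vd = [20, 4294967207, 54, 123]

lane count: 128 div 32 = 4
whilelt: lane j active iff 40+j < 44 → j < 4 → 4 active
lane  0: sub(0x91,0x7d) ⇒ 0x14
lane  1: sub(0x8e,0xe7) ⇒ 0xffffffa7
lane  2: sub(0xf6,0xc0) ⇒ 0x36
lane  3: sub(0xdd,0x62) ⇒ 0x7b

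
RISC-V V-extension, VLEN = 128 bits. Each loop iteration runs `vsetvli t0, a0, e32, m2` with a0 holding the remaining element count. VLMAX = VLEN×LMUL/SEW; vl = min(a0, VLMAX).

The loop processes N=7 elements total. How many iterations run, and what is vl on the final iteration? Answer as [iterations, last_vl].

[iterations, last_vl] = [1, 7]

VLMAX = VLEN×LMUL/SEW = 128×2/32 = 8
7 elements at 8/iter → 1 passes, remainder 7 on the last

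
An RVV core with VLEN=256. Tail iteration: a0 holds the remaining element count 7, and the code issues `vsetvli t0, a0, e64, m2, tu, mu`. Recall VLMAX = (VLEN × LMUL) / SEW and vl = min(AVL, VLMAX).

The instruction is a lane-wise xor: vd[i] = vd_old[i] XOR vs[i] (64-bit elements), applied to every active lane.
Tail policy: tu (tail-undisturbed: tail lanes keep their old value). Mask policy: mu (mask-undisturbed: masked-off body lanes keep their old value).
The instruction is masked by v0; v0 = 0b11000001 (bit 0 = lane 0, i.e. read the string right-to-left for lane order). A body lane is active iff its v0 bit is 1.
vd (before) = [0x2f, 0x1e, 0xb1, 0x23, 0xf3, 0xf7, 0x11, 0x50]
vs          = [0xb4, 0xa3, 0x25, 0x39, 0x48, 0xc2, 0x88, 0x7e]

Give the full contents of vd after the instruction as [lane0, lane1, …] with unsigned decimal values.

vd = [155, 30, 177, 35, 243, 247, 153, 80]

VLMAX = VLEN×LMUL/SEW = 256×2/64 = 8
AVL=7 ≤ VLMAX=8, so vl = 7
vd[0] xor(0x2f,0xb4) -> 0x9b
vd[1] mask-off/keep -> 0x1e
vd[2] mask-off/keep -> 0xb1
vd[3] mask-off/keep -> 0x23
vd[4] mask-off/keep -> 0xf3
vd[5] mask-off/keep -> 0xf7
vd[6] xor(0x11,0x88) -> 0x99
vd[7] tail/keep -> 0x50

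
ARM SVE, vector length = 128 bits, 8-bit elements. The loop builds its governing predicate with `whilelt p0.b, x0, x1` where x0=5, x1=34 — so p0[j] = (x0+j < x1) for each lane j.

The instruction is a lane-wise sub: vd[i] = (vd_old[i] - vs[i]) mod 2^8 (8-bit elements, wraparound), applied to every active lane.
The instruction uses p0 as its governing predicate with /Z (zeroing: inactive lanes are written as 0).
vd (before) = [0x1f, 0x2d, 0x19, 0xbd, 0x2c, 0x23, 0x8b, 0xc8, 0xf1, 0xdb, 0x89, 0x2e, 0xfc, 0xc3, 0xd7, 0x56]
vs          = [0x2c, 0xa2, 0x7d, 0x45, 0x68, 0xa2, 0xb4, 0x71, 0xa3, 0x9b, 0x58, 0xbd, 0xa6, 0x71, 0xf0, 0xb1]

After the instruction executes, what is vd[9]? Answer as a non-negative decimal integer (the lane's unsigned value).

vd[9] = 64

register lanes = 128/8 = 16
active while 5+j < 34, i.e. j ∈ [0,29) capped at 16 ⇒ 16
  i=0: sub(0x1f,0x2c) → 243
  i=1: sub(0x2d,0xa2) → 139
  i=2: sub(0x19,0x7d) → 156
  i=3: sub(0xbd,0x45) → 120
  i=4: sub(0x2c,0x68) → 196
  i=5: sub(0x23,0xa2) → 129
  i=6: sub(0x8b,0xb4) → 215
  i=7: sub(0xc8,0x71) → 87
  i=8: sub(0xf1,0xa3) → 78
  i=9: sub(0xdb,0x9b) → 64
  i=10: sub(0x89,0x58) → 49
  i=11: sub(0x2e,0xbd) → 113
  i=12: sub(0xfc,0xa6) → 86
  i=13: sub(0xc3,0x71) → 82
  i=14: sub(0xd7,0xf0) → 231
  i=15: sub(0x56,0xb1) → 165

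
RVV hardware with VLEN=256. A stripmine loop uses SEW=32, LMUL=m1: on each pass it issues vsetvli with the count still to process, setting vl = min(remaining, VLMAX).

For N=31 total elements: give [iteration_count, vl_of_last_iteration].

[iterations, last_vl] = [4, 7]

VLMAX = VLEN×LMUL/SEW = 256×1/32 = 8
31 elements at 8/iter → 4 passes, remainder 7 on the last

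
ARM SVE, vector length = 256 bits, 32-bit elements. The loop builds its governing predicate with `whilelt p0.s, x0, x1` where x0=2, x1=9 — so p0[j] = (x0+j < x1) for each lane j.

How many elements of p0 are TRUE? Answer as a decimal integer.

vl = 7

register lanes = 256/32 = 8
whilelt: lane j active iff 2+j < 9 → j < 7 → 7 active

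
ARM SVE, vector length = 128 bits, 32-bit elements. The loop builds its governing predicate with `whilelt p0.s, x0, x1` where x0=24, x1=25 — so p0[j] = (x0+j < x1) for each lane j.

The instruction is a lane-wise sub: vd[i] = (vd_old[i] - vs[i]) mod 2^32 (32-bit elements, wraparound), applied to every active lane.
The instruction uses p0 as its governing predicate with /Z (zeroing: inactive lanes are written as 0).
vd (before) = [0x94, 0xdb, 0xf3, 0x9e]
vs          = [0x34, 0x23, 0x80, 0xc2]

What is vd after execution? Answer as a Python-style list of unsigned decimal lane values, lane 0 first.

lane count: 128 div 32 = 4
whilelt: lane j active iff 24+j < 25 → j < 1 → 1 active
[0] sub(0x94,0x34) = 0x60
[1] tail/zero = 0x00
[2] tail/zero = 0x00
[3] tail/zero = 0x00

vd = [96, 0, 0, 0]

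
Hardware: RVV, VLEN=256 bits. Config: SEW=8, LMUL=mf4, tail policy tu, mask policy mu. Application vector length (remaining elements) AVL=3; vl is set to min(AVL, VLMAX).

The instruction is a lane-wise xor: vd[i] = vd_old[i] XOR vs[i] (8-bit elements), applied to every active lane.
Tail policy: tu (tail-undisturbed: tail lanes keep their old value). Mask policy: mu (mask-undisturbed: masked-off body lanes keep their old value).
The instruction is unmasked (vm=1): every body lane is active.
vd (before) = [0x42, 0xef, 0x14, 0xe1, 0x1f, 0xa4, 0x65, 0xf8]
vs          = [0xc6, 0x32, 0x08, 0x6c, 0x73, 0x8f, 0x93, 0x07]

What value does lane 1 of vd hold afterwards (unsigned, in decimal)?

vd[1] = 221

VLMAX = VLEN×LMUL/SEW = 256×1/4/8 = 8
AVL=3 ≤ VLMAX=8, so vl = 3
lane  0: xor(0x42,0xc6) ⇒ 0x84
lane  1: xor(0xef,0x32) ⇒ 0xdd
lane  2: xor(0x14,0x08) ⇒ 0x1c
lane  3: tail/keep ⇒ 0xe1
lane  4: tail/keep ⇒ 0x1f
lane  5: tail/keep ⇒ 0xa4
lane  6: tail/keep ⇒ 0x65
lane  7: tail/keep ⇒ 0xf8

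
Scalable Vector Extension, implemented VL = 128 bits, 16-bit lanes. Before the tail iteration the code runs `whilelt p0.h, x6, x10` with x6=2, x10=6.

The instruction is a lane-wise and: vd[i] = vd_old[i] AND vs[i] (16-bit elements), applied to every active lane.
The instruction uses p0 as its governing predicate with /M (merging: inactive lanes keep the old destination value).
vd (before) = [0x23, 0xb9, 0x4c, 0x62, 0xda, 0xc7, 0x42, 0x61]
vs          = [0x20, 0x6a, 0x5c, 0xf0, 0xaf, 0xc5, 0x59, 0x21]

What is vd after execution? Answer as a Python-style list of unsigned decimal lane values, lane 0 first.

lane count: 128 div 16 = 8
whilelt: lane j active iff 2+j < 6 → j < 4 → 4 active
[0] and(0x23,0x20) = 0x20
[1] and(0xb9,0x6a) = 0x28
[2] and(0x4c,0x5c) = 0x4c
[3] and(0x62,0xf0) = 0x60
[4] tail/keep = 0xda
[5] tail/keep = 0xc7
[6] tail/keep = 0x42
[7] tail/keep = 0x61

vd = [32, 40, 76, 96, 218, 199, 66, 97]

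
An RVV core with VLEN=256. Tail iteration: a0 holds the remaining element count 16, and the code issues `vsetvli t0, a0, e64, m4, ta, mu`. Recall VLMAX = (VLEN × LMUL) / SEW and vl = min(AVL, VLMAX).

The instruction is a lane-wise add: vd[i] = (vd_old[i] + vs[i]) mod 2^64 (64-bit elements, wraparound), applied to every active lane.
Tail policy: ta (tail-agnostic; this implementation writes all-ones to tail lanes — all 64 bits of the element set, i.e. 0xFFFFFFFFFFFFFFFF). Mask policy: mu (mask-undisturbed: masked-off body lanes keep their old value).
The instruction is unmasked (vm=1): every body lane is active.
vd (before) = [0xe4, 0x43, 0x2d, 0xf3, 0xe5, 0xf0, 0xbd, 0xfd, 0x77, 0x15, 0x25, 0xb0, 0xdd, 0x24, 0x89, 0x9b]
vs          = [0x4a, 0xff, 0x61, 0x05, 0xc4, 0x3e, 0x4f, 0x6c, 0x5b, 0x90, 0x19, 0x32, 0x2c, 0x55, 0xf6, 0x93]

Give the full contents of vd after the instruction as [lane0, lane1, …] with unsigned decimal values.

lanes per group: 256·4/64 = 16
AVL=16 ≤ VLMAX=16, so vl = 16
[0] add(0xe4,0x4a) = 0x12e
[1] add(0x43,0xff) = 0x142
[2] add(0x2d,0x61) = 0x8e
[3] add(0xf3,0x05) = 0xf8
[4] add(0xe5,0xc4) = 0x1a9
[5] add(0xf0,0x3e) = 0x12e
[6] add(0xbd,0x4f) = 0x10c
[7] add(0xfd,0x6c) = 0x169
[8] add(0x77,0x5b) = 0xd2
[9] add(0x15,0x90) = 0xa5
[10] add(0x25,0x19) = 0x3e
[11] add(0xb0,0x32) = 0xe2
[12] add(0xdd,0x2c) = 0x109
[13] add(0x24,0x55) = 0x79
[14] add(0x89,0xf6) = 0x17f
[15] add(0x9b,0x93) = 0x12e

vd = [302, 322, 142, 248, 425, 302, 268, 361, 210, 165, 62, 226, 265, 121, 383, 302]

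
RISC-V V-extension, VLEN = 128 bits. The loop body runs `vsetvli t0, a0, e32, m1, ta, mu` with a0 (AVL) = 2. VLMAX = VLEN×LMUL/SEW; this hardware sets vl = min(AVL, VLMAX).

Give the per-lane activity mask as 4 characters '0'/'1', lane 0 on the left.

predicate = 1100

VLMAX = VLEN×LMUL/SEW = 128×1/32 = 4
vl = min(AVL, VLMAX) = min(2, 4) = 2
bits (lane 0 leftmost): 1100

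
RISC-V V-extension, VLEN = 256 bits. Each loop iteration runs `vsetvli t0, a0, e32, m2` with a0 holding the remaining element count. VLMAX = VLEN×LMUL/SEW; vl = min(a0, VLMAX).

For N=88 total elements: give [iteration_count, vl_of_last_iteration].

[iterations, last_vl] = [6, 8]

VLMAX = (256 × 2) / 32 = 16 lanes
iterations = ceil(88/16) = 6; final-pass vl = 8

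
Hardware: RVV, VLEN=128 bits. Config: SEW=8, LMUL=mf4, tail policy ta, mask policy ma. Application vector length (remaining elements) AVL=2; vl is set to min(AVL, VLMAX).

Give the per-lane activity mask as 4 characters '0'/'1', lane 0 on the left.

predicate = 1100

VLMAX = VLEN×LMUL/SEW = 128×1/4/8 = 4
vl = min(AVL, VLMAX) = min(2, 4) = 2
bits (lane 0 leftmost): 1100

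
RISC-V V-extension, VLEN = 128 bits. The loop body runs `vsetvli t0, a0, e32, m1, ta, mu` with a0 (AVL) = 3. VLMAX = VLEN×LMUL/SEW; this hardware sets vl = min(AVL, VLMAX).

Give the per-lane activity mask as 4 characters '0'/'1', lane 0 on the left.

predicate = 1110

VLMAX = VLEN×LMUL/SEW = 128×1/32 = 4
vl = min(AVL, VLMAX) = min(3, 4) = 3
bits (lane 0 leftmost): 1110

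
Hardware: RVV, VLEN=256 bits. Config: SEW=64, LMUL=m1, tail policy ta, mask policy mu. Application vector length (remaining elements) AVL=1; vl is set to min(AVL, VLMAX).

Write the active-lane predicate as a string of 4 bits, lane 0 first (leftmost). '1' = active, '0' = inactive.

lanes per group: 256·1/64 = 4
vl = min(AVL, VLMAX) = min(1, 4) = 1
bits (lane 0 leftmost): 1000

predicate = 1000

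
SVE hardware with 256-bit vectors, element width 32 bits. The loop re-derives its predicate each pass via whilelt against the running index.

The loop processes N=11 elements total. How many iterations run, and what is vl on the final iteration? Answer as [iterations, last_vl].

[iterations, last_vl] = [2, 3]

lane count: 256 div 32 = 8
11 elements at 8/iter → 2 passes, remainder 3 on the last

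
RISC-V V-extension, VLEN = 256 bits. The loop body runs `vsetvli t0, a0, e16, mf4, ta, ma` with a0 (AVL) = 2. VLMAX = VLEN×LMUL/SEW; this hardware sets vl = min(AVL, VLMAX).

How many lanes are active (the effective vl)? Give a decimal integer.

vl = 2

VLMAX = (256 × 1/4) / 16 = 4 lanes
vl = min(AVL, VLMAX) = min(2, 4) = 2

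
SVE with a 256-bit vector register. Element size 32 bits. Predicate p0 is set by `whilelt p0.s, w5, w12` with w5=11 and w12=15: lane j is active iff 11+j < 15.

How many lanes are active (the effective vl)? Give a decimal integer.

lane count: 256 div 32 = 8
p0[j] = (11+j < 15); true for j=0..3 → 4 lanes set

vl = 4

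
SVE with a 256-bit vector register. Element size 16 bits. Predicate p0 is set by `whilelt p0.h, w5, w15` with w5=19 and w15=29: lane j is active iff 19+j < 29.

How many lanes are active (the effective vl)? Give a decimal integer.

256-bit reg / 16-bit elem → 16 lanes
whilelt: lane j active iff 19+j < 29 → j < 10 → 10 active

vl = 10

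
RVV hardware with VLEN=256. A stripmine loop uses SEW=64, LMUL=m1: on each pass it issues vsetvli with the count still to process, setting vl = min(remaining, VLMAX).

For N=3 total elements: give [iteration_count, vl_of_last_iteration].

VLMAX = (256 × 1) / 64 = 4 lanes
N=3: ⌈3/4⌉ = 1 iters; last vl = 3 − 0×4 = 3

[iterations, last_vl] = [1, 3]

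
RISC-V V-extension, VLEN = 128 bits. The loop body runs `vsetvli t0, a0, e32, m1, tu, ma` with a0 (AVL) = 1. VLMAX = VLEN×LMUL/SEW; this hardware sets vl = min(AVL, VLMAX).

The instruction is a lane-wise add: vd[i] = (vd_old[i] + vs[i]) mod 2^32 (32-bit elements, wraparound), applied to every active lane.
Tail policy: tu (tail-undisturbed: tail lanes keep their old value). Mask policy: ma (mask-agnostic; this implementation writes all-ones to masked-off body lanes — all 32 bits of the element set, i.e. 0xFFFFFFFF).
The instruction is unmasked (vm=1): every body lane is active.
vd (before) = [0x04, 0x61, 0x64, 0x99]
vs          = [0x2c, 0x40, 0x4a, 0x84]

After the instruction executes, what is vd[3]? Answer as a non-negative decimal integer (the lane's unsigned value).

vd[3] = 153

lanes per group: 128·1/32 = 4
vl ← min(1, 4) = 1
vd[0] add(0x04,0x2c) -> 0x30
vd[1] tail/keep -> 0x61
vd[2] tail/keep -> 0x64
vd[3] tail/keep -> 0x99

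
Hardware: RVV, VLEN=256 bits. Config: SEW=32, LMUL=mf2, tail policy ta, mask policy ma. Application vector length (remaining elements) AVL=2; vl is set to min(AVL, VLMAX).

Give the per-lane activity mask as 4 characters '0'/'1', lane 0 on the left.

VLMAX = VLEN×LMUL/SEW = 256×1/2/32 = 4
vl = min(AVL, VLMAX) = min(2, 4) = 2
bits (lane 0 leftmost): 1100

predicate = 1100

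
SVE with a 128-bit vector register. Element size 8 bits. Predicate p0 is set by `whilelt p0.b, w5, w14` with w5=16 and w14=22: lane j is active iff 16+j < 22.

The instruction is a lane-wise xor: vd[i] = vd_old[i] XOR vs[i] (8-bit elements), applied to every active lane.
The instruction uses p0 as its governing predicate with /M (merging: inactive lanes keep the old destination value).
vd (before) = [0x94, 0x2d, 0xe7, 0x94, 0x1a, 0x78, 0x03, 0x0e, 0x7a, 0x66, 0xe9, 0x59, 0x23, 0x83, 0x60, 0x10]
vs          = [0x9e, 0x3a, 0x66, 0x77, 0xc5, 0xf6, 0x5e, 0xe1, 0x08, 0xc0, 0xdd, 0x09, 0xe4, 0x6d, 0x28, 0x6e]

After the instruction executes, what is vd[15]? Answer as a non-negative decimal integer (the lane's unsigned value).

lane count: 128 div 8 = 16
whilelt: lane j active iff 16+j < 22 → j < 6 → 6 active
lane  0: xor(0x94,0x9e) ⇒ 0x0a
lane  1: xor(0x2d,0x3a) ⇒ 0x17
lane  2: xor(0xe7,0x66) ⇒ 0x81
lane  3: xor(0x94,0x77) ⇒ 0xe3
lane  4: xor(0x1a,0xc5) ⇒ 0xdf
lane  5: xor(0x78,0xf6) ⇒ 0x8e
lane  6: tail/keep ⇒ 0x03
lane  7: tail/keep ⇒ 0x0e
lane  8: tail/keep ⇒ 0x7a
lane  9: tail/keep ⇒ 0x66
lane 10: tail/keep ⇒ 0xe9
lane 11: tail/keep ⇒ 0x59
lane 12: tail/keep ⇒ 0x23
lane 13: tail/keep ⇒ 0x83
lane 14: tail/keep ⇒ 0x60
lane 15: tail/keep ⇒ 0x10

vd[15] = 16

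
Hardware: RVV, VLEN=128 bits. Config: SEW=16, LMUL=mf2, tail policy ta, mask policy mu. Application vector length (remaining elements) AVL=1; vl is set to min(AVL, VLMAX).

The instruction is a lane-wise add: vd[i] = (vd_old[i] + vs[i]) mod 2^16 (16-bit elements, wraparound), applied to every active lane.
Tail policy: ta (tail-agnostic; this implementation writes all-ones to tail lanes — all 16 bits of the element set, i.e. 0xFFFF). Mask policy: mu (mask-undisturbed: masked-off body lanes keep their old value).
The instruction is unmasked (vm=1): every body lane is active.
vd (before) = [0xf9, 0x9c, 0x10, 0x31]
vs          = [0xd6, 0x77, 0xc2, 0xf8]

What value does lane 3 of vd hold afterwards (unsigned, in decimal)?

vd[3] = 65535

VLMAX = VLEN×LMUL/SEW = 128×1/2/16 = 4
vl ← min(1, 4) = 1
lane  0: add(0xf9,0xd6) ⇒ 0x1cf
lane  1: tail/ones ⇒ 0xffff
lane  2: tail/ones ⇒ 0xffff
lane  3: tail/ones ⇒ 0xffff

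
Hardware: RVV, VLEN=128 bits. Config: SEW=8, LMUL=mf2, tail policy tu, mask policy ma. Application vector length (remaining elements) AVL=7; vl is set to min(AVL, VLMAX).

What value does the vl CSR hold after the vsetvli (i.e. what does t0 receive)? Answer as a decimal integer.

vl = 7

lanes per group: 128·1/2/8 = 8
vl ← min(7, 8) = 7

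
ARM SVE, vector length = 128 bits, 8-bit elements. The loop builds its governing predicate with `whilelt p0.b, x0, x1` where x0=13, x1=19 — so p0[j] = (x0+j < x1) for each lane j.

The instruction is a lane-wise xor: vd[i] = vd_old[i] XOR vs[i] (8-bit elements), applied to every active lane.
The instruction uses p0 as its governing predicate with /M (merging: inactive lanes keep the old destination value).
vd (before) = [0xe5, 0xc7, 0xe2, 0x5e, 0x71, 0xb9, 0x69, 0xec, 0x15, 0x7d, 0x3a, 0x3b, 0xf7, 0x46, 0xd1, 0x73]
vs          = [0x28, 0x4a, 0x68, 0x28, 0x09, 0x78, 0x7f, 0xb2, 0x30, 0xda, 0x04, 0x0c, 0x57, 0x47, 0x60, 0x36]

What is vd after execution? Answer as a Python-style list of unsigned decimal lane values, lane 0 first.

lane count: 128 div 8 = 16
p0[j] = (13+j < 19); true for j=0..5 → 6 lanes set
lane  0: xor(0xe5,0x28) ⇒ 0xcd
lane  1: xor(0xc7,0x4a) ⇒ 0x8d
lane  2: xor(0xe2,0x68) ⇒ 0x8a
lane  3: xor(0x5e,0x28) ⇒ 0x76
lane  4: xor(0x71,0x09) ⇒ 0x78
lane  5: xor(0xb9,0x78) ⇒ 0xc1
lane  6: tail/keep ⇒ 0x69
lane  7: tail/keep ⇒ 0xec
lane  8: tail/keep ⇒ 0x15
lane  9: tail/keep ⇒ 0x7d
lane 10: tail/keep ⇒ 0x3a
lane 11: tail/keep ⇒ 0x3b
lane 12: tail/keep ⇒ 0xf7
lane 13: tail/keep ⇒ 0x46
lane 14: tail/keep ⇒ 0xd1
lane 15: tail/keep ⇒ 0x73

vd = [205, 141, 138, 118, 120, 193, 105, 236, 21, 125, 58, 59, 247, 70, 209, 115]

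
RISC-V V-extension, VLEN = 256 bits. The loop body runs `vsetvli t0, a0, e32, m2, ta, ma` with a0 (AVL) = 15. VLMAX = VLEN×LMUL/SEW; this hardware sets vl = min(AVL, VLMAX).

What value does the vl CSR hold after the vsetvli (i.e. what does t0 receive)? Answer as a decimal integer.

vl = 15

VLMAX = VLEN×LMUL/SEW = 256×2/32 = 16
vl ← min(15, 16) = 15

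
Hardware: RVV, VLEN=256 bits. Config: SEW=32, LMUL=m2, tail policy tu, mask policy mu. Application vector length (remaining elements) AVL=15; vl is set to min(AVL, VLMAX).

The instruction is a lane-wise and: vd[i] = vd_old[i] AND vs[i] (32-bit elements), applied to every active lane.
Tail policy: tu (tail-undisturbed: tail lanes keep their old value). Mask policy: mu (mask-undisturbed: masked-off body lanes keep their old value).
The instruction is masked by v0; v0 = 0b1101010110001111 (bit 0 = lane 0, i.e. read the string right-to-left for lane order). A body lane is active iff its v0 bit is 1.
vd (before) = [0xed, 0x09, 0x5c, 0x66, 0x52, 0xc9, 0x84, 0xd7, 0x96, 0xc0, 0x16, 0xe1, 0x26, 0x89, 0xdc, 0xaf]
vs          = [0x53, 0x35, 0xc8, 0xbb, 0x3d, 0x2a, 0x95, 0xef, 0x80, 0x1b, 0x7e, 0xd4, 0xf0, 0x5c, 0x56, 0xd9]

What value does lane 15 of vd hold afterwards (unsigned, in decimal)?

VLMAX = (256 × 2) / 32 = 16 lanes
vl ← min(15, 16) = 15
[0] and(0xed,0x53) = 0x41
[1] and(0x09,0x35) = 0x01
[2] and(0x5c,0xc8) = 0x48
[3] and(0x66,0xbb) = 0x22
[4] mask-off/keep = 0x52
[5] mask-off/keep = 0xc9
[6] mask-off/keep = 0x84
[7] and(0xd7,0xef) = 0xc7
[8] and(0x96,0x80) = 0x80
[9] mask-off/keep = 0xc0
[10] and(0x16,0x7e) = 0x16
[11] mask-off/keep = 0xe1
[12] and(0x26,0xf0) = 0x20
[13] mask-off/keep = 0x89
[14] and(0xdc,0x56) = 0x54
[15] tail/keep = 0xaf

vd[15] = 175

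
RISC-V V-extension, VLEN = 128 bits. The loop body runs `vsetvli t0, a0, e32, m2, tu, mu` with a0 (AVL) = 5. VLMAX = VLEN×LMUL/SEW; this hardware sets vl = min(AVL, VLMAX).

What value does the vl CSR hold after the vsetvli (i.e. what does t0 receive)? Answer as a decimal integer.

vl = 5

VLMAX = (128 × 2) / 32 = 8 lanes
vl = min(AVL, VLMAX) = min(5, 8) = 5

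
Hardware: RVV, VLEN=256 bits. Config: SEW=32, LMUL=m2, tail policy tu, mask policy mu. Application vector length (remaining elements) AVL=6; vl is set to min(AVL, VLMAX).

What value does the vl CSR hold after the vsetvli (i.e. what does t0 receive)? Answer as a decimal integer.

vl = 6

lanes per group: 256·2/32 = 16
vl = min(AVL, VLMAX) = min(6, 16) = 6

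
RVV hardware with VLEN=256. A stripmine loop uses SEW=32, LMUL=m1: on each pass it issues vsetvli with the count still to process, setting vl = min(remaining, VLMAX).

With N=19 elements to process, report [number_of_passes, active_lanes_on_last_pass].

[iterations, last_vl] = [3, 3]

VLMAX = VLEN×LMUL/SEW = 256×1/32 = 8
19 elements at 8/iter → 3 passes, remainder 3 on the last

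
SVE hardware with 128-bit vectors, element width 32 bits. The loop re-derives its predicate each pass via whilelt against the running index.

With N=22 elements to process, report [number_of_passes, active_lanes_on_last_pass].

[iterations, last_vl] = [6, 2]

lane count: 128 div 32 = 4
iterations = ceil(22/4) = 6; final-pass vl = 2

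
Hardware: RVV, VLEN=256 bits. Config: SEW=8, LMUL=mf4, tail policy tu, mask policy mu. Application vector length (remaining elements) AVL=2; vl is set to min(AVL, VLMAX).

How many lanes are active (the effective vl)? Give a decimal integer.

lanes per group: 256·1/4/8 = 8
AVL=2 ≤ VLMAX=8, so vl = 2

vl = 2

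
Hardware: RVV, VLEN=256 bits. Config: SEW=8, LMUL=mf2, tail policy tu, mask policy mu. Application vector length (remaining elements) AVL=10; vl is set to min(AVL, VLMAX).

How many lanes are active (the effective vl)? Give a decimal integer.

VLMAX = (256 × 1/2) / 8 = 16 lanes
vl ← min(10, 16) = 10

vl = 10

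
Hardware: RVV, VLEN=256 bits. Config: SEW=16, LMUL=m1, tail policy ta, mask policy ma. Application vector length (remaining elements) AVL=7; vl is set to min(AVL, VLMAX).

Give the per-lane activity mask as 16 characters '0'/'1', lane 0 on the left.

predicate = 1111111000000000

VLMAX = VLEN×LMUL/SEW = 256×1/16 = 16
vl ← min(7, 16) = 7
bits (lane 0 leftmost): 1111111000000000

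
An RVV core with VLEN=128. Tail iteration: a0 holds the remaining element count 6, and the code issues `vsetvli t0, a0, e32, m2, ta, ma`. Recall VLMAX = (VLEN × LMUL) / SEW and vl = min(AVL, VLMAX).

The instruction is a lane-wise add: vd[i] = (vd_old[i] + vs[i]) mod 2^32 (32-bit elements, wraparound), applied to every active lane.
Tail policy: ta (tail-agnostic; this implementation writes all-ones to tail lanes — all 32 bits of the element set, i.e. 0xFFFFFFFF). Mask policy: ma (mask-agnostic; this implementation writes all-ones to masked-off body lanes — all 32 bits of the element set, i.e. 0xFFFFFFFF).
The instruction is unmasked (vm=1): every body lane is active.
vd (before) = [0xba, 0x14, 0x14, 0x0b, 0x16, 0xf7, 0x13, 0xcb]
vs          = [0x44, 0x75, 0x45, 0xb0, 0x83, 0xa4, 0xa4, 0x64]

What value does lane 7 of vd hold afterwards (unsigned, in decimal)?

VLMAX = VLEN×LMUL/SEW = 128×2/32 = 8
vl ← min(6, 8) = 6
vd[0] add(0xba,0x44) -> 0xfe
vd[1] add(0x14,0x75) -> 0x89
vd[2] add(0x14,0x45) -> 0x59
vd[3] add(0x0b,0xb0) -> 0xbb
vd[4] add(0x16,0x83) -> 0x99
vd[5] add(0xf7,0xa4) -> 0x19b
vd[6] tail/ones -> 0xffffffff
vd[7] tail/ones -> 0xffffffff

vd[7] = 4294967295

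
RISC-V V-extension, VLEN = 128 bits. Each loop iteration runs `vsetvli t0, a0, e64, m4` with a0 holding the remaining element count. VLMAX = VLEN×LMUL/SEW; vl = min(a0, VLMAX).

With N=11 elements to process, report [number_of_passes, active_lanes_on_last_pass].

VLMAX = VLEN×LMUL/SEW = 128×4/64 = 8
N=11: ⌈11/8⌉ = 2 iters; last vl = 11 − 1×8 = 3

[iterations, last_vl] = [2, 3]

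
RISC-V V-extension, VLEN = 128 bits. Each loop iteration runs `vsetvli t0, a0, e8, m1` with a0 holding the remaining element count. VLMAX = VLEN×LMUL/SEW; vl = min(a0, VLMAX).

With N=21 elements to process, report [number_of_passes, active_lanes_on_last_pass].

[iterations, last_vl] = [2, 5]

VLMAX = (128 × 1) / 8 = 16 lanes
iterations = ceil(21/16) = 2; final-pass vl = 5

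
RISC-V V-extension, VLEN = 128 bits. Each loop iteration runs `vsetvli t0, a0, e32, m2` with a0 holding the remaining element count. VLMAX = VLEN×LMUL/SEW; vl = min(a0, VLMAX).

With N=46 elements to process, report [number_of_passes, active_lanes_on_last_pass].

lanes per group: 128·2/32 = 8
46 elements at 8/iter → 6 passes, remainder 6 on the last

[iterations, last_vl] = [6, 6]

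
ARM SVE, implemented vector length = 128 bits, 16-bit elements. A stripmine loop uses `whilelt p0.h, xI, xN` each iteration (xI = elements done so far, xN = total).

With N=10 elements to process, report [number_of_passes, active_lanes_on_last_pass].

lane count: 128 div 16 = 8
N=10: ⌈10/8⌉ = 2 iters; last vl = 10 − 1×8 = 2

[iterations, last_vl] = [2, 2]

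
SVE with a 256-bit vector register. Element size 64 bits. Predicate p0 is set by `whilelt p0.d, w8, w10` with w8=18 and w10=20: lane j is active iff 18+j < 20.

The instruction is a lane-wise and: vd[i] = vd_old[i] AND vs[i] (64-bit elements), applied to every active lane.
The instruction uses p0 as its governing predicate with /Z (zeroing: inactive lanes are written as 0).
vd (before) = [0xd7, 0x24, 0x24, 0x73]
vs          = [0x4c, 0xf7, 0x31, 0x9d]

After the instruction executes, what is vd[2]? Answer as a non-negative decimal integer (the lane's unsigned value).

256-bit reg / 64-bit elem → 4 lanes
active while 18+j < 20, i.e. j ∈ [0,2) capped at 4 ⇒ 2
vd[0] and(0xd7,0x4c) -> 0x44
vd[1] and(0x24,0xf7) -> 0x24
vd[2] tail/zero -> 0x00
vd[3] tail/zero -> 0x00

vd[2] = 0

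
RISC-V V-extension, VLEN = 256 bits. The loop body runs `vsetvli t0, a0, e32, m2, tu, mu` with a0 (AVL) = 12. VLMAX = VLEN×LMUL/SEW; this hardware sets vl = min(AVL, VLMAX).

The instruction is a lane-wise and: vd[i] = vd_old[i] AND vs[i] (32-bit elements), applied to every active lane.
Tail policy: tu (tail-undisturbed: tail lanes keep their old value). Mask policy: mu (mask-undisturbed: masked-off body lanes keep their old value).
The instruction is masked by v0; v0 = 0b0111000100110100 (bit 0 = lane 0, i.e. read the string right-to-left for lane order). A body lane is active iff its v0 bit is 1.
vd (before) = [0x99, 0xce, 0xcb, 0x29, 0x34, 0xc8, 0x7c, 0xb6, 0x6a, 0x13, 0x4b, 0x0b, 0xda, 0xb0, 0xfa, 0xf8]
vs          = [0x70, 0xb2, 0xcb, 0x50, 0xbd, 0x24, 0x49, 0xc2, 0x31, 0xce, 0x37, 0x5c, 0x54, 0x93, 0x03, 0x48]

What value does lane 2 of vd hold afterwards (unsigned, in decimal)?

lanes per group: 256·2/32 = 16
AVL=12 ≤ VLMAX=16, so vl = 12
lane  0: mask-off/keep ⇒ 0x99
lane  1: mask-off/keep ⇒ 0xce
lane  2: and(0xcb,0xcb) ⇒ 0xcb
lane  3: mask-off/keep ⇒ 0x29
lane  4: and(0x34,0xbd) ⇒ 0x34
lane  5: and(0xc8,0x24) ⇒ 0x00
lane  6: mask-off/keep ⇒ 0x7c
lane  7: mask-off/keep ⇒ 0xb6
lane  8: and(0x6a,0x31) ⇒ 0x20
lane  9: mask-off/keep ⇒ 0x13
lane 10: mask-off/keep ⇒ 0x4b
lane 11: mask-off/keep ⇒ 0x0b
lane 12: tail/keep ⇒ 0xda
lane 13: tail/keep ⇒ 0xb0
lane 14: tail/keep ⇒ 0xfa
lane 15: tail/keep ⇒ 0xf8

vd[2] = 203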